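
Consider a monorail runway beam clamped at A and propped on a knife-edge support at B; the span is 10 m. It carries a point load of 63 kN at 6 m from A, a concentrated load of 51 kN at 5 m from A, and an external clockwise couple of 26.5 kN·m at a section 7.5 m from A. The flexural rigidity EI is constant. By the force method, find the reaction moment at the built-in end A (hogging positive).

Remove the prop at B; the released (primary) structure is a cantilever built in at A.
Downward deflection at the released point B due to the loads:
  point load 63 at a = 6: Pa²(3L − a)/(6EI) = 9072/EI
  point load 51 at a = 5: Pa²(3L − a)/(6EI) = 5312/EI
  clockwise couple 26.5 at a = 7.5: M₀a(2L − a)/(2EI) = 1242/EI
  δ_0 = 15627/EI
Tip deflection under a unit load at B: L³/(3EI) = 333.3/EI.
The prop prevents deflection at B: R_B = δ_0/δ_{BB} = 15627/333.3 = 46.88 kN.
Moment equilibrium about A: M_A = Σ(load moments about A) − R_B·L = 659.5 − 46.88×10 = 190.7 kN·m.

M_A = 190.7 kN·m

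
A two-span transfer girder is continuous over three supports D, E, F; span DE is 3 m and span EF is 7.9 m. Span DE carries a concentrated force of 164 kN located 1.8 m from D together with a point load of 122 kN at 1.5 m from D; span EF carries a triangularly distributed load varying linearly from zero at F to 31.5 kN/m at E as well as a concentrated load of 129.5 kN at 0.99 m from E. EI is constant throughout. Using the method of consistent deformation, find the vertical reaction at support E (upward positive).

Take M_E as the redundant. Released structure: two simple spans DE and EF with a hinge at E.
End slopes at the hinge E, treating each span as simply supported:
  span DE: point load 164 at a = 1.8: Pab(L + a)/(6LEI) = 94.46/EI
  span DE: point load 122 at a = 1.5: Pab(L + a)/(6LEI) = 68.62/EI
  span EF: triangular load, peak 31.5: w₀L³/(45EI) = 345.1/EI
  span EF: point load 129.5 at a = 0.99: Pab(L + b)/(6LEI) = 276.8/EI
  relative rotation θ_0 = (163.1 + 621.9)/EI = 785/EI
A unit hogging moment at E produces rotation L₁/(3EI) + L₂/(3EI) = 3.633/EI.
Compatibility: M_E·(L₁+L₂)/(3EI) = θ_0, giving M_E = 216.1 kN·m (hogging).
Span DE, ΣM about D with M_E applied at E: R_E^{DE}·3 = 478.2 + 216.1, so R_E^{DE} = 231.4 kN and R_D = 286 − 231.4 = 54.58 kN.
Span EF, ΣM about F: R_E^{EF}·7.9 = 1550 + 216.1, so R_E^{EF} = 223.6 kN and R_F = 253.9 − 223.6 = 30.35 kN.
R_E = 231.4 + 223.6 = 455 kN.

R_E = 455 kN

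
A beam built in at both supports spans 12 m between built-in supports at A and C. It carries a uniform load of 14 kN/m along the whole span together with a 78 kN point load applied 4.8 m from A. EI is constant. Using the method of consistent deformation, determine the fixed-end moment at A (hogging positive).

Take the two fixed-end moments M_A, M_C as redundants; the released structure is the simple span AC.
End rotations of the released simple span under the applied load (×1/EI):
  at A: UDL 14: wL³/(24EI) = 1008/EI
  at C: UDL 14: wL³/(24EI) = 1008/EI
  at A: point load 78 at a = 4.8: Pab(L + b)/(6LEI) = 718.8/EI
  at C: point load 78 at a = 4.8: Pab(L + a)/(6LEI) = 629/EI
  θ_A0 = 1727/EI,  θ_C0 = 1637/EI
Flexibility coefficients: a unit moment at one end gives L/(3EI) there and L/(6EI) at the far end, so f₁₁ = f₂₂ = 4/EI and f₁₂ = f₂₁ = 2/EI.
Compatibility — zero rotation at each built-in end:
  4 M_A + 2 M_C = 1727
  2 M_A + 4 M_C = 1637
Solving the pair gives M_A = 302.8 kN·m and M_C = 257.9 kN·m (hogging).

M_A = 302.8 kN·m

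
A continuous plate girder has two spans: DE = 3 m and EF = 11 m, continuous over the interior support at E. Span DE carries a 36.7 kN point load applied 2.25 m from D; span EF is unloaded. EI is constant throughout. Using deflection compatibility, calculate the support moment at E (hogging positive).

M_E = 3.871 kN·m

Insert a hinge at E; M_E is the redundant, and each span becomes simply supported.
End slopes at the hinge E, treating each span as simply supported:
  span DE: point load 36.7 at a = 2.25: Pab(L + a)/(6LEI) = 18.06/EI
  relative rotation θ_0 = (18.06 + 0)/EI = 18.06/EI
A unit hogging moment at E produces rotation L₁/(3EI) + L₂/(3EI) = 4.667/EI.
Slope continuity at E: θ_0 = M_E·4.667/EI, so M_E = 18.06/4.667 = 3.871 kN·m (hogging).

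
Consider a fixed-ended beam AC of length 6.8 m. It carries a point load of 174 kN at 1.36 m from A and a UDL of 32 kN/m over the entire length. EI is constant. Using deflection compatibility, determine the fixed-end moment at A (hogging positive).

Release both end moments; the primary structure is a simply-supported span AC with redundants M_A and M_C.
Simple-span end rotations at A and C under the given loads:
  at A: point load 174 at a = 1.36: Pab(L + b)/(6LEI) = 386.2/EI
  at C: point load 174 at a = 1.36: Pab(L + a)/(6LEI) = 257.5/EI
  at A: UDL 32: wL³/(24EI) = 419.2/EI
  at C: UDL 32: wL³/(24EI) = 419.2/EI
  θ_A0 = 805.4/EI,  θ_C0 = 676.7/EI
Flexibility coefficients: a unit moment at one end gives L/(3EI) there and L/(6EI) at the far end, so f₁₁ = f₂₂ = 2.267/EI and f₁₂ = f₂₁ = 1.133/EI.
Compatibility — zero rotation at each built-in end:
  2.267 M_A + 1.133 M_C = 805.4
  1.133 M_A + 2.267 M_C = 676.7
Solving the pair gives M_A = 274.8 kN·m and M_C = 161.2 kN·m (hogging).

M_A = 274.8 kN·m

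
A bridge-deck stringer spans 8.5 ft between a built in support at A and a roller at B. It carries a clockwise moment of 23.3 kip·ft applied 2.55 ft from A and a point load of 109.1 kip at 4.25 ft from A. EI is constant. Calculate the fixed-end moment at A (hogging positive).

M_A = 179.4 kip·ft

Remove the prop at B; the released (primary) structure is a cantilever built in at A.
Deflection at B on the released cantilever, summing each load's contribution:
  clockwise couple 23.3 at a = 2.55: M₀a(2L − a)/(2EI) = 429.3/EI
  point load 109.1 at a = 4.25: Pa²(3L − a)/(6EI) = 6979/EI
  δ_0 = 7409/EI
Tip deflection under a unit load at B: L³/(3EI) = 204.7/EI.
The prop prevents deflection at B: R_B = δ_0/δ_{BB} = 7409/204.7 = 36.19 kip.
Moment equilibrium about A: M_A = Σ(load moments about A) − R_B·L = 487 − 36.19×8.5 = 179.4 kip·ft.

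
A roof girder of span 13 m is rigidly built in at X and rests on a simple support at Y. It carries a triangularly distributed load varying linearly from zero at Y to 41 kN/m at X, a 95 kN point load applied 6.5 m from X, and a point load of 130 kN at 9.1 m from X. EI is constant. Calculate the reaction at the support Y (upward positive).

R_Y = 156.2 kN

Choose R_Y as the redundant. The primary structure is the cantilever fixed at X.
Deflection at Y on the released cantilever, summing each load's contribution:
  triangular load, peak 41 at the fixed end: w₀L⁴/(30EI) = 39033/EI
  point load 95 at a = 6.5: Pa²(3L − a)/(6EI) = 21741/EI
  point load 130 at a = 9.1: Pa²(3L − a)/(6EI) = 53647/EI
  δ_0 = 114422/EI
Flexibility coefficient — unit upward force at Y: δ_{YY} = L³/(3EI) = 732.3/EI.
The prop prevents deflection at Y: R_Y = δ_0/δ_{YY} = 114422/732.3 = 156.2 kN.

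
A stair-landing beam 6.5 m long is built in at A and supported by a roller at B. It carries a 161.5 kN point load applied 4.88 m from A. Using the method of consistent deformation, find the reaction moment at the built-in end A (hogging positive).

M_A = 122.7 kN·m

Release the roller at B. Primary structure: cantilever fixed at A.
Downward deflection at the released point B due to the loads:
  point load 161.5 at a = 4.88: Pa²(3L − a)/(6EI) = 9371/EI
Tip deflection under a unit load at B: L³/(3EI) = 91.54/EI.
Compatibility at B: δ_0 − R_B·δ_{BB} = 0, so R_B = 9371/91.54 = 102.4 kN.
Moment equilibrium about A: M_A = Σ(load moments about A) − R_B·L = 788.1 − 102.4×6.5 = 122.7 kN·m.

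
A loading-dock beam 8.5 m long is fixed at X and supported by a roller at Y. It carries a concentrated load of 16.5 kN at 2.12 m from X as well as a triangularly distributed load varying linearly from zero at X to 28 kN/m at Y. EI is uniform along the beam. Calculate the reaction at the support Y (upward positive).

R_Y = 66.86 kN

Choose R_Y as the redundant. The primary structure is the cantilever fixed at X.
Free-end deflection of the primary structure under the applied loading (downward +):
  point load 16.5 at a = 2.12: Pa²(3L − a)/(6EI) = 289/EI
  triangular load, peak 28 at the free end: 11w₀L⁴/(120EI) = 13398/EI
  δ_0 = 13687/EI
Flexibility coefficient — unit upward force at Y: δ_{YY} = L³/(3EI) = 204.7/EI.
The prop prevents deflection at Y: R_Y = δ_0/δ_{YY} = 13687/204.7 = 66.86 kN.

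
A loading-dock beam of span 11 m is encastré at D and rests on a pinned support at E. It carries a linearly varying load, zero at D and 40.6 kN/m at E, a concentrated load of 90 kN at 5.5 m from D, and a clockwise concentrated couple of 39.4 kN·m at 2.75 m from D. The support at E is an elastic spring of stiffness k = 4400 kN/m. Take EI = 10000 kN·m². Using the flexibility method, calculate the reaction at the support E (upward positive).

R_E = 152.5 kN

Choose R_E as the redundant. The primary structure is the cantilever fixed at D.
Downward deflection at the released point E due to the loads:
  triangular load, peak 40.6 at the free end: 11w₀L⁴/(120EI) = 54489/EI
  point load 90 at a = 5.5: Pa²(3L − a)/(6EI) = 12478/EI
  clockwise couple 39.4 at a = 2.75: M₀a(2L − a)/(2EI) = 1043/EI
  δ_0 = 68010/EI
Flexibility coefficient — unit upward force at E: δ_{EE} = L³/(3EI) = 443.7/EI.
With EI = 10000 kN·m²: δ_0 = 6.801 m and δ_{EE} = 0.044367 m/kN.
Compatibility — the spring shortens by R_E/k under the reaction it provides: δ_0 − R_E·δ_{EE} = R_E/k. With 1/k = 0.000227 m/kN, R_E = δ_0 / (δ_{EE} + 1/k) = 6.801 / (0.044367 + 0.000227) = 152.5 kN.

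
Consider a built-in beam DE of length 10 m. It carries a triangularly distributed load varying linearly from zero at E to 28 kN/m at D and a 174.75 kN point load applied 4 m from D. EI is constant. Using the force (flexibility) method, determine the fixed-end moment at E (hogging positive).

M_E = 261.1 kN·m

Release both end moments; the primary structure is a simply-supported span DE with redundants M_D and M_E.
On the primary (simply-supported) span, the end slopes from the loading are:
  at D: triangular load, peak 28: w₀L³/(45EI) = 622.2/EI
  at E: triangular load, peak 28: 7w₀L³/(360EI) = 544.4/EI
  at D: point load 174.75 at a = 4: Pab(L + b)/(6LEI) = 1118/EI
  at E: point load 174.75 at a = 4: Pab(L + a)/(6LEI) = 978.6/EI
  θ_D0 = 1741/EI,  θ_E0 = 1523/EI
Flexibility coefficients: a unit moment at one end gives L/(3EI) there and L/(6EI) at the far end, so f₁₁ = f₂₂ = 3.333/EI and f₁₂ = f₂₁ = 1.667/EI.
Compatibility — zero rotation at each built-in end:
  3.333 M_D + 1.667 M_E = 1741
  1.667 M_D + 3.333 M_E = 1523
Solving the pair gives M_D = 391.6 kN·m and M_E = 261.1 kN·m (hogging).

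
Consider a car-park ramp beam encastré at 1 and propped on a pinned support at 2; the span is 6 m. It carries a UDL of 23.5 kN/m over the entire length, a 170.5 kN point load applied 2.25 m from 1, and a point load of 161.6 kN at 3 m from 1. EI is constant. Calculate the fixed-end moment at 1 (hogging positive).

M_1 = 482.4 kN·m

Take the reaction at 2 as the redundant and release it; the primary structure is a cantilever fixed at 1.
Downward deflection at the released point 2 due to the loads:
  UDL 23.5: wL⁴/(8EI) = 3807/EI
  point load 170.5 at a = 2.25: Pa²(3L − a)/(6EI) = 2266/EI
  point load 161.6 at a = 3: Pa²(3L − a)/(6EI) = 3636/EI
  δ_0 = 9709/EI
Flexibility coefficient — unit upward force at 2: δ_{22} = L³/(3EI) = 72/EI.
The prop prevents deflection at 2: R_2 = δ_0/δ_{22} = 9709/72 = 134.8 kN.
Moment equilibrium about 1: M_1 = Σ(load moments about 1) − R_2·L = 1291 − 134.8×6 = 482.4 kN·m.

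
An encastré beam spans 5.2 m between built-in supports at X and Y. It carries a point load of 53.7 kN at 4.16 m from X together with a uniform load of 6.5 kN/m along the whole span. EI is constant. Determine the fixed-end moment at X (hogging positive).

M_X = 23.58 kN·m

Release both end moments; the primary structure is a simply-supported span XY with redundants M_X and M_Y.
On the primary (simply-supported) span, the end slopes from the loading are:
  at X: point load 53.7 at a = 4.16: Pab(L + b)/(6LEI) = 46.47/EI
  at Y: point load 53.7 at a = 4.16: Pab(L + a)/(6LEI) = 69.7/EI
  at X: UDL 6.5: wL³/(24EI) = 38.08/EI
  at Y: UDL 6.5: wL³/(24EI) = 38.08/EI
  θ_X0 = 84.55/EI,  θ_Y0 = 107.8/EI
Flexibility coefficients: a unit moment at one end gives L/(3EI) there and L/(6EI) at the far end, so f₁₁ = f₂₂ = 1.733/EI and f₁₂ = f₂₁ = 0.8667/EI.
Compatibility — zero rotation at each built-in end:
  1.733 M_X + 0.8667 M_Y = 84.55
  0.8667 M_X + 1.733 M_Y = 107.8
Solving the pair gives M_X = 23.58 kN·m and M_Y = 50.39 kN·m (hogging).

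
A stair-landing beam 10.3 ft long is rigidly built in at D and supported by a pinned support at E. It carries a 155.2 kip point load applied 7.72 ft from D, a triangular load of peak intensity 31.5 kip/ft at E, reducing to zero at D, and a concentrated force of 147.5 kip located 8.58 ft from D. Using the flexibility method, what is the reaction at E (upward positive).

Remove the prop at E; the released (primary) structure is a cantilever built in at D.
Primary-structure tip deflection at E by superposition:
  point load 155.2 at a = 7.72: Pa²(3L − a)/(6EI) = 35735/EI
  triangular load, peak 31.5 at the free end: 11w₀L⁴/(120EI) = 32499/EI
  point load 147.5 at a = 8.58: Pa²(3L − a)/(6EI) = 40393/EI
  δ_0 = 108627/EI
Flexibility coefficient — unit upward force at E: δ_{EE} = L³/(3EI) = 364.2/EI.
The prop prevents deflection at E: R_E = δ_0/δ_{EE} = 108627/364.2 = 298.2 kip.

R_E = 298.2 kip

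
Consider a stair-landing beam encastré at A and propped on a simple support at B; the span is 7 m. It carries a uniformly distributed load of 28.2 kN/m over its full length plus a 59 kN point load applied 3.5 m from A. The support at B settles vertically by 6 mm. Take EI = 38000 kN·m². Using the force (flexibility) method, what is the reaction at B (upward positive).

R_B = 90.47 kN

Take the reaction at B as the redundant and release it; the primary structure is a cantilever fixed at A.
Free-end deflection of the primary structure under the applied loading (downward +):
  UDL 28.2: wL⁴/(8EI) = 8464/EI
  point load 59 at a = 3.5: Pa²(3L − a)/(6EI) = 2108/EI
  δ_0 = 10572/EI
Tip deflection under a unit load at B: L³/(3EI) = 114.3/EI.
With EI = 38000 kN·m²: δ_0 = 0.2782 m and δ_{BB} = 0.003009 m/kN.
Compatibility — the beam at B must follow the support down by 0.006 m: δ_0 − R_B·δ_{BB} = 0.006, so R_B = (0.2782 − 0.006)/0.003009 = 90.47 kN.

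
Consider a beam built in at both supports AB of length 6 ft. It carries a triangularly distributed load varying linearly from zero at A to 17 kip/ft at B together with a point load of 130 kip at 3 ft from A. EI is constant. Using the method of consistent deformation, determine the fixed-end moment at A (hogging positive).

Release both end moments; the primary structure is a simply-supported span AB with redundants M_A and M_B.
On the primary (simply-supported) span, the end slopes from the loading are:
  at A: triangular load, peak 17: 7w₀L³/(360EI) = 71.4/EI
  at B: triangular load, peak 17: w₀L³/(45EI) = 81.6/EI
  at A: point load 130 at a = 3: Pab(L + b)/(6LEI) = 292.5/EI
  at B: point load 130 at a = 3: Pab(L + a)/(6LEI) = 292.5/EI
  θ_A0 = 363.9/EI,  θ_B0 = 374.1/EI
Flexibility coefficients: a unit moment at one end gives L/(3EI) there and L/(6EI) at the far end, so f₁₁ = f₂₂ = 2/EI and f₁₂ = f₂₁ = 1/EI.
Compatibility — zero rotation at each built-in end:
  2 M_A + 1 M_B = 363.9
  1 M_A + 2 M_B = 374.1
Solving the pair gives M_A = 117.9 kip·ft and M_B = 128.1 kip·ft (hogging).

M_A = 117.9 kip·ft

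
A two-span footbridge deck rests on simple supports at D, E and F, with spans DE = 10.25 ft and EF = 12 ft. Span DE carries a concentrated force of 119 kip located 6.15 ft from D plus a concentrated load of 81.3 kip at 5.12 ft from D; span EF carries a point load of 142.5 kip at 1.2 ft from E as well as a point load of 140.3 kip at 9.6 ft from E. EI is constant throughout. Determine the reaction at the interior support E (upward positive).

R_E = 330.9 kip

Insert a hinge at E; M_E is the redundant, and each span becomes simply supported.
Discontinuity in slope at E on the released structure — sum the simple-span end rotations:
  span DE: point load 119 at a = 6.15: Pab(L + a)/(6LEI) = 800.2/EI
  span DE: point load 81.3 at a = 5.12: Pab(L + a)/(6LEI) = 533.7/EI
  span EF: point load 142.5 at a = 1.2: Pab(L + b)/(6LEI) = 584.8/EI
  span EF: point load 140.3 at a = 9.6: Pab(L + b)/(6LEI) = 646.5/EI
  relative rotation θ_0 = (1334 + 1231)/EI = 2565/EI
A unit hogging moment at E produces rotation L₁/(3EI) + L₂/(3EI) = 7.417/EI.
Compatibility: M_E·(L₁+L₂)/(3EI) = θ_0, giving M_E = 345.9 kip·ft (hogging).
Span DE, ΣM about D with M_E applied at E: R_E^{DE}·10.25 = 1148 + 345.9, so R_E^{DE} = 145.8 kip and R_D = 200.3 − 145.8 = 54.55 kip.
Span EF, ΣM about F: R_E^{EF}·12 = 1876 + 345.9, so R_E^{EF} = 185.1 kip and R_F = 282.8 − 185.1 = 97.67 kip.
R_E = 145.8 + 185.1 = 330.9 kip.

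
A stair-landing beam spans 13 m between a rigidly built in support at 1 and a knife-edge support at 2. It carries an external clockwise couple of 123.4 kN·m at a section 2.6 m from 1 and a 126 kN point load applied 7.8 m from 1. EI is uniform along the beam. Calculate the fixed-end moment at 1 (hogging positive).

M_1 = 331.9 kN·m

Remove the prop at 2; the released (primary) structure is a cantilever built in at 1.
Free-end deflection of the primary structure under the applied loading (downward +):
  clockwise couple 123.4 at a = 2.6: M₀a(2L − a)/(2EI) = 3754/EI
  point load 126 at a = 7.8: Pa²(3L − a)/(6EI) = 39862/EI
  δ_0 = 43616/EI
Tip deflection under a unit load at 2: L³/(3EI) = 732.3/EI.
The prop prevents deflection at 2: R_2 = δ_0/δ_{22} = 43616/732.3 = 59.56 kN.
Moment equilibrium about 1: M_1 = Σ(load moments about 1) − R_2·L = 1106 − 59.56×13 = 331.9 kN·m.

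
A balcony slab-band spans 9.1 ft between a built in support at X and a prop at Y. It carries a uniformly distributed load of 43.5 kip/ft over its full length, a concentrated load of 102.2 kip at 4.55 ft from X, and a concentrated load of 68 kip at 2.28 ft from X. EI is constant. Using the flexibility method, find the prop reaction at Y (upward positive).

R_Y = 186.2 kip

Remove the prop at Y; the released (primary) structure is a cantilever built in at X.
Primary-structure tip deflection at Y by superposition:
  UDL 43.5: wL⁴/(8EI) = 37288/EI
  point load 102.2 at a = 4.55: Pa²(3L − a)/(6EI) = 8022/EI
  point load 68 at a = 2.28: Pa²(3L − a)/(6EI) = 1474/EI
  δ_0 = 46784/EI
Flexibility coefficient — unit upward force at Y: δ_{YY} = L³/(3EI) = 251.2/EI.
Compatibility at Y: δ_0 − R_Y·δ_{YY} = 0, so R_Y = 46784/251.2 = 186.2 kip.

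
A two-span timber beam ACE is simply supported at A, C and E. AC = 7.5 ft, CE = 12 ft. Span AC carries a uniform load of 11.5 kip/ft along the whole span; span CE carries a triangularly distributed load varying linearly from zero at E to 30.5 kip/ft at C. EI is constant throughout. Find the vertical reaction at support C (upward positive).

Take M_C as the redundant. Released structure: two simple spans AC and CE with a hinge at C.
Rotations at C on the released spans (each span's end-slope, ×1/EI):
  span AC: UDL 11.5: wL³/(24EI) = 202.1/EI
  span CE: triangular load, peak 30.5: w₀L³/(45EI) = 1171/EI
  relative rotation θ_0 = (202.1 + 1171)/EI = 1373/EI
A unit hogging moment at C produces rotation L₁/(3EI) + L₂/(3EI) = 6.5/EI.
Slope continuity at C: θ_0 = M_C·6.5/EI, so M_C = 1373/6.5 = 211.3 kip·ft (hogging).
Span AC, ΣM about A with M_C applied at C: R_C^{AC}·7.5 = 323.4 + 211.3, so R_C^{AC} = 71.3 kip and R_A = 86.25 − 71.3 = 14.95 kip.
Span CE, ΣM about E: R_C^{CE}·12 = 1464 + 211.3, so R_C^{CE} = 139.6 kip and R_E = 183 − 139.6 = 43.39 kip.
R_C = 71.3 + 139.6 = 210.9 kip.

R_C = 210.9 kip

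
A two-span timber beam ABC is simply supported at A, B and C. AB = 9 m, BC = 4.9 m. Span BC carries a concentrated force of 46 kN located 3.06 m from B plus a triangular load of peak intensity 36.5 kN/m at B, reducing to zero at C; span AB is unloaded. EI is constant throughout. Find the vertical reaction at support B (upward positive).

Release continuity at B by inserting a hinge; the redundant is the internal moment M_B. The primary structure is two simply-supported spans AB and BC.
Discontinuity in slope at B on the released structure — sum the simple-span end rotations:
  span BC: point load 46 at a = 3.06: Pab(L + b)/(6LEI) = 59.38/EI
  span BC: triangular load, peak 36.5: w₀L³/(45EI) = 95.43/EI
  relative rotation θ_0 = (0 + 154.8)/EI = 154.8/EI
A unit hogging moment at B produces rotation L₁/(3EI) + L₂/(3EI) = 4.633/EI.
Slope continuity at B: θ_0 = M_B·4.633/EI, so M_B = 154.8/4.633 = 33.41 kN·m (hogging).
Span AB, ΣM about A with M_B applied at B: R_B^{AB}·9 = 0 + 33.41, so R_B^{AB} = 3.712 kN and R_A = 0 − 3.712 = -3.712 kN.
Span BC, ΣM about C: R_B^{BC}·4.9 = 376.8 + 33.41, so R_B^{BC} = 83.71 kN and R_C = 135.4 − 83.71 = 51.72 kN.
R_B = 3.712 + 83.71 = 87.42 kN.

R_B = 87.42 kN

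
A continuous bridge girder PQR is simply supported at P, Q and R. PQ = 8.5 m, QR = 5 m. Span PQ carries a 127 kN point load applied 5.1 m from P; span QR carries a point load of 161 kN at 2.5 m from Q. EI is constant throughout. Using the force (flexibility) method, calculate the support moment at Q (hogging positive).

M_Q = 186.4 kN·m

Insert a hinge at Q; M_Q is the redundant, and each span becomes simply supported.
End slopes at the hinge Q, treating each span as simply supported:
  span PQ: point load 127 at a = 5.1: Pab(L + a)/(6LEI) = 587.2/EI
  span QR: point load 161 at a = 2.5: Pab(L + b)/(6LEI) = 251.6/EI
  relative rotation θ_0 = (587.2 + 251.6)/EI = 838.8/EI
A unit hogging moment at Q produces rotation L₁/(3EI) + L₂/(3EI) = 4.5/EI.
Compatibility: M_Q·(L₁+L₂)/(3EI) = θ_0, giving M_Q = 186.4 kN·m (hogging).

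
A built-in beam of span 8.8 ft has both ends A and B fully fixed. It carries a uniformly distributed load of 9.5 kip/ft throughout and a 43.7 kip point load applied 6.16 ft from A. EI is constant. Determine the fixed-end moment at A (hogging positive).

M_A = 85.53 kip·ft

Release both end moments; the primary structure is a simply-supported span AB with redundants M_A and M_B.
End rotations of the released simple span under the applied load (×1/EI):
  at A: UDL 9.5: wL³/(24EI) = 269.7/EI
  at B: UDL 9.5: wL³/(24EI) = 269.7/EI
  at A: point load 43.7 at a = 6.16: Pab(L + b)/(6LEI) = 154/EI
  at B: point load 43.7 at a = 6.16: Pab(L + a)/(6LEI) = 201.4/EI
  θ_A0 = 423.7/EI,  θ_B0 = 471.1/EI
Flexibility coefficients: a unit moment at one end gives L/(3EI) there and L/(6EI) at the far end, so f₁₁ = f₂₂ = 2.933/EI and f₁₂ = f₂₁ = 1.467/EI.
Compatibility — zero rotation at each built-in end:
  2.933 M_A + 1.467 M_B = 423.7
  1.467 M_A + 2.933 M_B = 471.1
Solving the pair gives M_A = 85.53 kip·ft and M_B = 117.8 kip·ft (hogging).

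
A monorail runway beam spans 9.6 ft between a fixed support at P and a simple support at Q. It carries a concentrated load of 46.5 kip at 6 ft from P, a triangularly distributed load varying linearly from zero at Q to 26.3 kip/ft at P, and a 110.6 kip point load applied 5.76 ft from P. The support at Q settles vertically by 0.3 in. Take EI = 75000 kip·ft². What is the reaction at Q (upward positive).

Take the reaction at Q as the redundant and release it; the primary structure is a cantilever fixed at P.
Free-end deflection of the primary structure under the applied loading (downward +):
  point load 46.5 at a = 6: Pa²(3L − a)/(6EI) = 6361/EI
  triangular load, peak 26.3 at the fixed end: w₀L⁴/(30EI) = 7446/EI
  point load 110.6 at a = 5.76: Pa²(3L − a)/(6EI) = 14091/EI
  δ_0 = 27898/EI
Tip deflection under a unit load at Q: L³/(3EI) = 294.9/EI.
With EI = 75000 kip·ft²: δ_0 = 0.37197 ft and δ_{QQ} = 0.003932 ft/kip.
Compatibility — the beam at Q must follow the support down by 0.025 ft: δ_0 − R_Q·δ_{QQ} = 0.025, so R_Q = (0.37197 − 0.025)/0.003932 = 88.24 kip.

R_Q = 88.24 kip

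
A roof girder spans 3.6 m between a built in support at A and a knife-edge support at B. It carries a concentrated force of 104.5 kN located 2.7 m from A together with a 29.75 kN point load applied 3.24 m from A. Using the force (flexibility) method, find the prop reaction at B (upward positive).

R_B = 91.43 kN

Remove the prop at B; the released (primary) structure is a cantilever built in at A.
Downward deflection at the released point B due to the loads:
  point load 104.5 at a = 2.7: Pa²(3L − a)/(6EI) = 1028/EI
  point load 29.75 at a = 3.24: Pa²(3L − a)/(6EI) = 393.5/EI
  δ_0 = 1422/EI
Tip deflection under a unit load at B: L³/(3EI) = 15.55/EI.
The prop prevents deflection at B: R_B = δ_0/δ_{BB} = 1422/15.55 = 91.43 kN.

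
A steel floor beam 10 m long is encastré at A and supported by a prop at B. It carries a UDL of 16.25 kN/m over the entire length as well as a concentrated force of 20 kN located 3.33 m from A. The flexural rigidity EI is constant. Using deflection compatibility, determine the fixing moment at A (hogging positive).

Release the roller at B. Primary structure: cantilever fixed at A.
Deflection at B on the released cantilever, summing each load's contribution:
  UDL 16.25: wL⁴/(8EI) = 20312/EI
  point load 20 at a = 3.33: Pa²(3L − a)/(6EI) = 985.8/EI
  δ_0 = 21298/EI
Tip deflection under a unit load at B: L³/(3EI) = 333.3/EI.
Compatibility at B: δ_0 − R_B·δ_{BB} = 0, so R_B = 21298/333.3 = 63.89 kN.
Moment equilibrium about A: M_A = Σ(load moments about A) − R_B·L = 879.1 − 63.89×10 = 240.2 kN·m.

M_A = 240.2 kN·m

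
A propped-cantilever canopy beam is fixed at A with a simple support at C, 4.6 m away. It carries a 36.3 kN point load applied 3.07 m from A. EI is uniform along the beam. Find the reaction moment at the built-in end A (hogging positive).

M_A = 24.7 kN·m

Remove the prop at C; the released (primary) structure is a cantilever built in at A.
Deflection at C on the released cantilever, summing each load's contribution:
  point load 36.3 at a = 3.07: Pa²(3L − a)/(6EI) = 611.8/EI
Tip deflection under a unit load at C: L³/(3EI) = 32.45/EI.
The prop prevents deflection at C: R_C = δ_0/δ_{CC} = 611.8/32.45 = 18.86 kN.
Moment equilibrium about A: M_A = Σ(load moments about A) − R_C·L = 111.4 − 18.86×4.6 = 24.7 kN·m.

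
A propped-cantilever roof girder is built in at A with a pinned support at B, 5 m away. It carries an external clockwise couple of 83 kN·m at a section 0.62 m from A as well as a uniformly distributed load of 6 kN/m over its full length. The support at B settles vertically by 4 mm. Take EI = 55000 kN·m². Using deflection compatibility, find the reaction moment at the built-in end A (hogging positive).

M_A = 99.19 kN·m

Take the reaction at B as the redundant and release it; the primary structure is a cantilever fixed at A.
Downward deflection at the released point B due to the loads:
  clockwise couple 83 at a = 0.62: M₀a(2L − a)/(2EI) = 241.3/EI
  UDL 6: wL⁴/(8EI) = 468.8/EI
  δ_0 = 710.1/EI
Tip deflection under a unit load at B: L³/(3EI) = 41.67/EI.
With EI = 55000 kN·m²: δ_0 = 0.012911 m and δ_{BB} = 0.000758 m/kN.
Compatibility — the beam at B must follow the support down by 0.004 m: δ_0 − R_B·δ_{BB} = 0.004, so R_B = (0.012911 − 0.004)/0.000758 = 11.76 kN.
Moment equilibrium about A: M_A = Σ(load moments about A) − R_B·L = 158 − 11.76×5 = 99.19 kN·m.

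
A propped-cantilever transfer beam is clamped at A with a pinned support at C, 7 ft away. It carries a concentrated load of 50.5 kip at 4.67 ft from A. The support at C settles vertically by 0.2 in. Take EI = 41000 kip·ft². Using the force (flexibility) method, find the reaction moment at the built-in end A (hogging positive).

Take the reaction at C as the redundant and release it; the primary structure is a cantilever fixed at A.
Free-end deflection of the primary structure under the applied loading (downward +):
  point load 50.5 at a = 4.67: Pa²(3L − a)/(6EI) = 2998/EI
Tip deflection under a unit load at C: L³/(3EI) = 114.3/EI.
With EI = 41000 kip·ft²: δ_0 = 0.07311 ft and δ_{CC} = 0.002789 ft/kip.
Compatibility — the beam at C must follow the support down by 0.01667 ft: δ_0 − R_C·δ_{CC} = 0.01667, so R_C = (0.07311 − 0.01667)/0.002789 = 20.24 kip.
Moment equilibrium about A: M_A = Σ(load moments about A) − R_C·L = 235.8 − 20.24×7 = 94.15 kip·ft.

M_A = 94.15 kip·ft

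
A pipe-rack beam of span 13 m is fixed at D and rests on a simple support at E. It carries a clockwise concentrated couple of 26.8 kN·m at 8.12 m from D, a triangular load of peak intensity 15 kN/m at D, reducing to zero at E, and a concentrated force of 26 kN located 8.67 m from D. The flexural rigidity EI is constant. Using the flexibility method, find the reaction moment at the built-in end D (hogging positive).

M_D = 211.3 kN·m

Choose R_E as the redundant. The primary structure is the cantilever fixed at D.
Free-end deflection of the primary structure under the applied loading (downward +):
  clockwise couple 26.8 at a = 8.12: M₀a(2L − a)/(2EI) = 1945/EI
  triangular load, peak 15 at the fixed end: w₀L⁴/(30EI) = 14280/EI
  point load 26 at a = 8.67: Pa²(3L − a)/(6EI) = 9879/EI
  δ_0 = 26105/EI
Flexibility coefficient — unit upward force at E: δ_{EE} = L³/(3EI) = 732.3/EI.
Compatibility at E: δ_0 − R_E·δ_{EE} = 0, so R_E = 26105/732.3 = 35.65 kN.
Moment equilibrium about D: M_D = Σ(load moments about D) − R_E·L = 674.7 − 35.65×13 = 211.3 kN·m.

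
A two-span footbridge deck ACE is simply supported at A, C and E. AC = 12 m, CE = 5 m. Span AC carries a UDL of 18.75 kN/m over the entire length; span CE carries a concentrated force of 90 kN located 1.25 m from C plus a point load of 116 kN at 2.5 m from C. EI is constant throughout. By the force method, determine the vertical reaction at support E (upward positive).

Release continuity at C by inserting a hinge; the redundant is the internal moment M_C. The primary structure is two simply-supported spans AC and CE.
Discontinuity in slope at C on the released structure — sum the simple-span end rotations:
  span AC: UDL 18.75: wL³/(24EI) = 1350/EI
  span CE: point load 90 at a = 1.25: Pab(L + b)/(6LEI) = 123/EI
  span CE: point load 116 at a = 2.5: Pab(L + b)/(6LEI) = 181.2/EI
  relative rotation θ_0 = (1350 + 304.3)/EI = 1654/EI
A unit hogging moment at C produces rotation L₁/(3EI) + L₂/(3EI) = 5.667/EI.
Compatibility: M_C·(L₁+L₂)/(3EI) = θ_0, giving M_C = 291.9 kN·m (hogging).
Span CE, ΣM about E: R_C^{CE}·5 = 627.5 + 291.9, so R_C^{CE} = 183.9 kN and R_E = 206 − 183.9 = 22.11 kN.

R_E = 22.11 kN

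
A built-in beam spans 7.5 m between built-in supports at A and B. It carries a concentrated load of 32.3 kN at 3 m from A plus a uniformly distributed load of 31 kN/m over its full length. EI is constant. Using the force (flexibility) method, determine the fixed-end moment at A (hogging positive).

Release both end moments; the primary structure is a simply-supported span AB with redundants M_A and M_B.
On the primary (simply-supported) span, the end slopes from the loading are:
  at A: point load 32.3 at a = 3: Pab(L + b)/(6LEI) = 116.3/EI
  at B: point load 32.3 at a = 3: Pab(L + a)/(6LEI) = 101.7/EI
  at A: UDL 31: wL³/(24EI) = 544.9/EI
  at B: UDL 31: wL³/(24EI) = 544.9/EI
  θ_A0 = 661.2/EI,  θ_B0 = 646.7/EI
Flexibility coefficients: a unit moment at one end gives L/(3EI) there and L/(6EI) at the far end, so f₁₁ = f₂₂ = 2.5/EI and f₁₂ = f₂₁ = 1.25/EI.
Compatibility — zero rotation at each built-in end:
  2.5 M_A + 1.25 M_B = 661.2
  1.25 M_A + 2.5 M_B = 646.7
Solving the pair gives M_A = 180.2 kN·m and M_B = 168.6 kN·m (hogging).

M_A = 180.2 kN·m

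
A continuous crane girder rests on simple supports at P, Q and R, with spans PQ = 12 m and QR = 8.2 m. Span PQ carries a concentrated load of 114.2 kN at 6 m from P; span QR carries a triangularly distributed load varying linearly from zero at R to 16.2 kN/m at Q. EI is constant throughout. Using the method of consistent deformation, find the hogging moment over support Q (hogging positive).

Take M_Q as the redundant. Released structure: two simple spans PQ and QR with a hinge at Q.
Discontinuity in slope at Q on the released structure — sum the simple-span end rotations:
  span PQ: point load 114.2 at a = 6: Pab(L + a)/(6LEI) = 1028/EI
  span QR: triangular load, peak 16.2: w₀L³/(45EI) = 198.5/EI
  relative rotation θ_0 = (1028 + 198.5)/EI = 1226/EI
A unit hogging moment at Q produces rotation L₁/(3EI) + L₂/(3EI) = 6.733/EI.
Slope continuity at Q: θ_0 = M_Q·6.733/EI, so M_Q = 1226/6.733 = 182.1 kN·m (hogging).

M_Q = 182.1 kN·m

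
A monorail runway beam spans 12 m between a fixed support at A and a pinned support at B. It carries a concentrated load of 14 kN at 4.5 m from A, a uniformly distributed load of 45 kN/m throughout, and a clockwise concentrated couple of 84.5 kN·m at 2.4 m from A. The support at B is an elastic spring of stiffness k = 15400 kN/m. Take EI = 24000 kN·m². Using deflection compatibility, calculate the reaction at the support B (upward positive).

Take the reaction at B as the redundant and release it; the primary structure is a cantilever fixed at A.
Free-end deflection of the primary structure under the applied loading (downward +):
  point load 14 at a = 4.5: Pa²(3L − a)/(6EI) = 1488/EI
  UDL 45: wL⁴/(8EI) = 116640/EI
  clockwise couple 84.5 at a = 2.4: M₀a(2L − a)/(2EI) = 2190/EI
  δ_0 = 120319/EI
Tip deflection under a unit load at B: L³/(3EI) = 576/EI.
With EI = 24000 kN·m²: δ_0 = 5.0133 m and δ_{BB} = 0.024 m/kN.
Compatibility — the spring shortens by R_B/k under the reaction it provides: δ_0 − R_B·δ_{BB} = R_B/k. With 1/k = 0.000065 m/kN, R_B = δ_0 / (δ_{BB} + 1/k) = 5.0133 / (0.024 + 0.000065) = 208.3 kN.

R_B = 208.3 kN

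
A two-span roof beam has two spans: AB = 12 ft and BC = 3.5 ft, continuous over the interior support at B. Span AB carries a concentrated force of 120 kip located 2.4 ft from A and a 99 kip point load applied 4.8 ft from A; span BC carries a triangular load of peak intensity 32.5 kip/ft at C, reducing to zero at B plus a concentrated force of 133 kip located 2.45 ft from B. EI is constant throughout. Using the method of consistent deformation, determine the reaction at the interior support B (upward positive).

R_B = 226.2 kip

Take M_B as the redundant. Released structure: two simple spans AB and BC with a hinge at B.
End slopes at the hinge B, treating each span as simply supported:
  span AB: point load 120 at a = 2.4: Pab(L + a)/(6LEI) = 553/EI
  span AB: point load 99 at a = 4.8: Pab(L + a)/(6LEI) = 798.3/EI
  span BC: triangular load, peak 32.5: 7w₀L³/(360EI) = 27.09/EI
  span BC: point load 133 at a = 2.45: Pab(L + b)/(6LEI) = 74.13/EI
  relative rotation θ_0 = (1351 + 101.2)/EI = 1453/EI
A unit hogging moment at B produces rotation L₁/(3EI) + L₂/(3EI) = 5.167/EI.
Slope continuity at B: θ_0 = M_B·5.167/EI, so M_B = 1453/5.167 = 281.1 kip·ft (hogging).
Span AB, ΣM about A with M_B applied at B: R_B^{AB}·12 = 763.2 + 281.1, so R_B^{AB} = 87.03 kip and R_A = 219 − 87.03 = 132 kip.
Span BC, ΣM about C: R_B^{BC}·3.5 = 206 + 281.1, so R_B^{BC} = 139.2 kip and R_C = 189.9 − 139.2 = 50.69 kip.
R_B = 87.03 + 139.2 = 226.2 kip.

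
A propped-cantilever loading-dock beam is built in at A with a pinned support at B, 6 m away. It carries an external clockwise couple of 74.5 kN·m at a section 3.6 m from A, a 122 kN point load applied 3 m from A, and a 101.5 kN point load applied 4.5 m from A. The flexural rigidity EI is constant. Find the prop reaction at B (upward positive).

Remove the prop at B; the released (primary) structure is a cantilever built in at A.
Downward deflection at the released point B due to the loads:
  clockwise couple 74.5 at a = 3.6: M₀a(2L − a)/(2EI) = 1126/EI
  point load 122 at a = 3: Pa²(3L − a)/(6EI) = 2745/EI
  point load 101.5 at a = 4.5: Pa²(3L − a)/(6EI) = 4625/EI
  δ_0 = 8496/EI
Tip deflection under a unit load at B: L³/(3EI) = 72/EI.
Compatibility at B: δ_0 − R_B·δ_{BB} = 0, so R_B = 8496/72 = 118 kN.

R_B = 118 kN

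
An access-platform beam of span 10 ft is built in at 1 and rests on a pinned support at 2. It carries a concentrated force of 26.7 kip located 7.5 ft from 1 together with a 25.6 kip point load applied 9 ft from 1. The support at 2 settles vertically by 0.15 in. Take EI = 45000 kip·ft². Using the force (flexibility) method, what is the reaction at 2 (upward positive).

Release the roller at 2. Primary structure: cantilever fixed at 1.
Deflection at 2 on the released cantilever, summing each load's contribution:
  point load 26.7 at a = 7.5: Pa²(3L − a)/(6EI) = 5632/EI
  point load 25.6 at a = 9: Pa²(3L − a)/(6EI) = 7258/EI
  δ_0 = 12890/EI
Tip deflection under a unit load at 2: L³/(3EI) = 333.3/EI.
With EI = 45000 kip·ft²: δ_0 = 0.28644 ft and δ_{22} = 0.007407 ft/kip.
Compatibility — the beam at 2 must follow the support down by 0.0125 ft: δ_0 − R_2·δ_{22} = 0.0125, so R_2 = (0.28644 − 0.0125)/0.007407 = 36.98 kip.

R_2 = 36.98 kip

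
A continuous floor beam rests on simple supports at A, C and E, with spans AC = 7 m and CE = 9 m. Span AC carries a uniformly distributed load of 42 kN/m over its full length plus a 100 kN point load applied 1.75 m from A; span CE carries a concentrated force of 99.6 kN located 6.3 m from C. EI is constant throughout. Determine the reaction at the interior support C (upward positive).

R_C = 257.1 kN

Insert a hinge at C; M_C is the redundant, and each span becomes simply supported.
End slopes at the hinge C, treating each span as simply supported:
  span AC: UDL 42: wL³/(24EI) = 600.2/EI
  span AC: point load 100 at a = 1.75: Pab(L + a)/(6LEI) = 191.4/EI
  span CE: point load 99.6 at a = 6.3: Pab(L + b)/(6LEI) = 367.1/EI
  relative rotation θ_0 = (791.7 + 367.1)/EI = 1159/EI
A unit hogging moment at C produces rotation L₁/(3EI) + L₂/(3EI) = 5.333/EI.
Slope continuity at C: θ_0 = M_C·5.333/EI, so M_C = 1159/5.333 = 217.3 kN·m (hogging).
Span AC, ΣM about A with M_C applied at C: R_C^{AC}·7 = 1204 + 217.3, so R_C^{AC} = 203 kN and R_A = 394 − 203 = 191 kN.
Span CE, ΣM about E: R_C^{CE}·9 = 268.9 + 217.3, so R_C^{CE} = 54.02 kN and R_E = 99.6 − 54.02 = 45.58 kN.
R_C = 203 + 54.02 = 257.1 kN.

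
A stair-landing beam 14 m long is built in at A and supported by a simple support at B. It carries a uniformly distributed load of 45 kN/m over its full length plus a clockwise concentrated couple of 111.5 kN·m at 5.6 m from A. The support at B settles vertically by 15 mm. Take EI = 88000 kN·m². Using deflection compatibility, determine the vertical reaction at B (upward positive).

Choose R_B as the redundant. The primary structure is the cantilever fixed at A.
Deflection at B on the released cantilever, summing each load's contribution:
  UDL 45: wL⁴/(8EI) = 216090/EI
  clockwise couple 111.5 at a = 5.6: M₀a(2L − a)/(2EI) = 6993/EI
  δ_0 = 223083/EI
Flexibility coefficient — unit upward force at B: δ_{BB} = L³/(3EI) = 914.7/EI.
With EI = 88000 kN·m²: δ_0 = 2.535 m and δ_{BB} = 0.010394 m/kN.
Compatibility — the beam at B must follow the support down by 0.015 m: δ_0 − R_B·δ_{BB} = 0.015, so R_B = (2.535 − 0.015)/0.010394 = 242.5 kN.

R_B = 242.5 kN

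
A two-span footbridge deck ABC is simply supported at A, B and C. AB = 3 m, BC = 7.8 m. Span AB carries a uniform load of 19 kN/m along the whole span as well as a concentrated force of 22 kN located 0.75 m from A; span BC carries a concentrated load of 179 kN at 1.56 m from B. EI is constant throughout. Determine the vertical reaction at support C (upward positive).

Take M_B as the redundant. Released structure: two simple spans AB and BC with a hinge at B.
End slopes at the hinge B, treating each span as simply supported:
  span AB: UDL 19: wL³/(24EI) = 21.38/EI
  span AB: point load 22 at a = 0.75: Pab(L + a)/(6LEI) = 7.734/EI
  span BC: point load 179 at a = 1.56: Pab(L + b)/(6LEI) = 522.7/EI
  relative rotation θ_0 = (29.11 + 522.7)/EI = 551.8/EI
A unit hogging moment at B produces rotation L₁/(3EI) + L₂/(3EI) = 3.6/EI.
Slope continuity at B: θ_0 = M_B·3.6/EI, so M_B = 551.8/3.6 = 153.3 kN·m (hogging).
Span BC, ΣM about C: R_B^{BC}·7.8 = 1117 + 153.3, so R_B^{BC} = 162.9 kN and R_C = 179 − 162.9 = 16.15 kN.

R_C = 16.15 kN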